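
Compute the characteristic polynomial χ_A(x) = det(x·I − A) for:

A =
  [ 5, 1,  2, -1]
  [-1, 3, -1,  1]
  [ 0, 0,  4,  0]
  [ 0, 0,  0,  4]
x^4 - 16*x^3 + 96*x^2 - 256*x + 256

Expanding det(x·I − A) (e.g. by cofactor expansion or by noting that A is similar to its Jordan form J, which has the same characteristic polynomial as A) gives
  χ_A(x) = x^4 - 16*x^3 + 96*x^2 - 256*x + 256
which factors as (x - 4)^4. The eigenvalues (with algebraic multiplicities) are λ = 4 with multiplicity 4.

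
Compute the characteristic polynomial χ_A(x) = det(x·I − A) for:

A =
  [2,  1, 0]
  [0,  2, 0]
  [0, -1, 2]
x^3 - 6*x^2 + 12*x - 8

Expanding det(x·I − A) (e.g. by cofactor expansion or by noting that A is similar to its Jordan form J, which has the same characteristic polynomial as A) gives
  χ_A(x) = x^3 - 6*x^2 + 12*x - 8
which factors as (x - 2)^3. The eigenvalues (with algebraic multiplicities) are λ = 2 with multiplicity 3.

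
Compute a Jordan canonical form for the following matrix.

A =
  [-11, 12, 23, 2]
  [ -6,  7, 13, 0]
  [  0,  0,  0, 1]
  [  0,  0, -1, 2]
J_1(-5) ⊕ J_3(1)

The characteristic polynomial is
  det(x·I − A) = x^4 + 2*x^3 - 12*x^2 + 14*x - 5 = (x - 1)^3*(x + 5)

Eigenvalues and multiplicities (the geometric multiplicity of λ is n − rank(A − λI), which equals the number of Jordan blocks for λ):
  λ = -5: algebraic multiplicity = 1, geometric multiplicity = 1
  λ = 1: algebraic multiplicity = 3, geometric multiplicity = 1

Determining the block sizes for each eigenvalue:
  λ = -5: one block (gm = 1), so the single block has size am = 1 → block sizes [1]
  λ = 1: one block (gm = 1), so the single block has size am = 3 → block sizes [3]

Assembling the blocks gives a Jordan form
J =
  [-5, 0, 0, 0]
  [ 0, 1, 1, 0]
  [ 0, 0, 1, 1]
  [ 0, 0, 0, 1]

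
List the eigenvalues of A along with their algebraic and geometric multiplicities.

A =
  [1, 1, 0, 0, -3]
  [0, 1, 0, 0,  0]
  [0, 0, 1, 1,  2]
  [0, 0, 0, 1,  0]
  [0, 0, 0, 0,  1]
λ = 1: alg = 5, geom = 3

Step 1 — factor the characteristic polynomial to read off the algebraic multiplicities:
  χ_A(x) = (x - 1)^5

Step 2 — compute geometric multiplicities via the rank-nullity identity g(λ) = n − rank(A − λI):
  rank(A − (1)·I) = 2, so dim ker(A − (1)·I) = n − 2 = 3

Summary:
  λ = 1: algebraic multiplicity = 5, geometric multiplicity = 3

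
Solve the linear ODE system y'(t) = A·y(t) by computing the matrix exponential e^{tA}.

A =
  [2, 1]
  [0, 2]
e^{tA} =
  [exp(2*t), t*exp(2*t)]
  [0, exp(2*t)]

Strategy: write A = P · J · P⁻¹ where J is a Jordan canonical form, so e^{tA} = P · e^{tJ} · P⁻¹, and e^{tJ} can be computed block-by-block.

A has Jordan form
J =
  [2, 1]
  [0, 2]
(up to reordering of blocks).

Per-block formulas:
  For a 2×2 Jordan block J_2(2): exp(t · J_2(2)) = e^(2t)·(I + t·N), where N is the 2×2 nilpotent shift.

After assembling e^{tJ} and conjugating by P, we get:

e^{tA} =
  [exp(2*t), t*exp(2*t)]
  [0, exp(2*t)]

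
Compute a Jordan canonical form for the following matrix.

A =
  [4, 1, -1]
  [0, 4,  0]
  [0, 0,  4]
J_2(4) ⊕ J_1(4)

The characteristic polynomial is
  det(x·I − A) = x^3 - 12*x^2 + 48*x - 64 = (x - 4)^3

Eigenvalues and multiplicities (the geometric multiplicity of λ is n − rank(A − λI), which equals the number of Jordan blocks for λ):
  λ = 4: algebraic multiplicity = 3, geometric multiplicity = 2

Determining the block sizes for each eigenvalue:
  λ = 4: 2 blocks summing to 3 forces exactly one block of size 2 and the rest size 1 → block sizes [2, 1]

Assembling the blocks gives a Jordan form
J =
  [4, 1, 0]
  [0, 4, 0]
  [0, 0, 4]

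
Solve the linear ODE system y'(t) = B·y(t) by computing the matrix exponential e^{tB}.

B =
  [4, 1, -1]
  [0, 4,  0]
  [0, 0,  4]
e^{tB} =
  [exp(4*t), t*exp(4*t), -t*exp(4*t)]
  [0, exp(4*t), 0]
  [0, 0, exp(4*t)]

Strategy: write B = P · J · P⁻¹ where J is a Jordan canonical form, so e^{tB} = P · e^{tJ} · P⁻¹, and e^{tJ} can be computed block-by-block.

B has Jordan form
J =
  [4, 1, 0]
  [0, 4, 0]
  [0, 0, 4]
(up to reordering of blocks).

Per-block formulas:
  For a 1×1 block at λ = 4: exp(t · [4]) = [e^(4t)].
  For a 2×2 Jordan block J_2(4): exp(t · J_2(4)) = e^(4t)·(I + t·N), where N is the 2×2 nilpotent shift.

After assembling e^{tJ} and conjugating by P, we get:

e^{tB} =
  [exp(4*t), t*exp(4*t), -t*exp(4*t)]
  [0, exp(4*t), 0]
  [0, 0, exp(4*t)]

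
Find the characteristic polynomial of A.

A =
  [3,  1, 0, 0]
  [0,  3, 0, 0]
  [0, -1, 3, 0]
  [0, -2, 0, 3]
x^4 - 12*x^3 + 54*x^2 - 108*x + 81

Expanding det(x·I − A) (e.g. by cofactor expansion or by noting that A is similar to its Jordan form J, which has the same characteristic polynomial as A) gives
  χ_A(x) = x^4 - 12*x^3 + 54*x^2 - 108*x + 81
which factors as (x - 3)^4. The eigenvalues (with algebraic multiplicities) are λ = 3 with multiplicity 4.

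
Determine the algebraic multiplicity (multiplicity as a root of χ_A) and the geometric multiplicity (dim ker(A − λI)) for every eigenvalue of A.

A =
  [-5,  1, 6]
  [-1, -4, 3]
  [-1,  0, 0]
λ = -3: alg = 3, geom = 1

Step 1 — factor the characteristic polynomial to read off the algebraic multiplicities:
  χ_A(x) = (x + 3)^3

Step 2 — compute geometric multiplicities via the rank-nullity identity g(λ) = n − rank(A − λI):
  rank(A − (-3)·I) = 2, so dim ker(A − (-3)·I) = n − 2 = 1

Summary:
  λ = -3: algebraic multiplicity = 3, geometric multiplicity = 1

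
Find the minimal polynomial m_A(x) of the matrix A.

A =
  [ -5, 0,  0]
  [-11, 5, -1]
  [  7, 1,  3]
x^3 - 3*x^2 - 24*x + 80

The characteristic polynomial is χ_A(x) = (x - 4)^2*(x + 5), so the eigenvalues are known. The minimal polynomial is
  m_A(x) = Π_λ (x − λ)^{k_λ}
where k_λ is the size of the *largest* Jordan block for λ (equivalently, the smallest k with (A − λI)^k v = 0 for every generalised eigenvector v of λ).

  λ = -5: largest Jordan block has size 1, contributing (x + 5)
  λ = 4: largest Jordan block has size 2, contributing (x − 4)^2

So m_A(x) = (x - 4)^2*(x + 5) = x^3 - 3*x^2 - 24*x + 80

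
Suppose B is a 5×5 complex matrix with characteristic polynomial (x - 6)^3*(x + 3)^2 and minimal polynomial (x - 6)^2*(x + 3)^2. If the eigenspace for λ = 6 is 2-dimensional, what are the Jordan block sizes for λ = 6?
Block sizes for λ = 6: [2, 1]

Step 1 — from the characteristic polynomial, algebraic multiplicity of λ = 6 is 3. From dim ker(B − (6)·I) = 2, there are exactly 2 Jordan blocks for λ = 6.
Step 2 — from the minimal polynomial, the factor (x − 6)^2 tells us the largest block for λ = 6 has size 2.
Step 3 — with total size 3, 2 blocks, and largest block 2, the block sizes (in nonincreasing order) are [2, 1].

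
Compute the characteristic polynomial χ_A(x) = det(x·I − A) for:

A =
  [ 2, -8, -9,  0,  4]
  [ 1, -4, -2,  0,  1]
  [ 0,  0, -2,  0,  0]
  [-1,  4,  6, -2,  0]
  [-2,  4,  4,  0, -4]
x^5 + 10*x^4 + 40*x^3 + 80*x^2 + 80*x + 32

Expanding det(x·I − A) (e.g. by cofactor expansion or by noting that A is similar to its Jordan form J, which has the same characteristic polynomial as A) gives
  χ_A(x) = x^5 + 10*x^4 + 40*x^3 + 80*x^2 + 80*x + 32
which factors as (x + 2)^5. The eigenvalues (with algebraic multiplicities) are λ = -2 with multiplicity 5.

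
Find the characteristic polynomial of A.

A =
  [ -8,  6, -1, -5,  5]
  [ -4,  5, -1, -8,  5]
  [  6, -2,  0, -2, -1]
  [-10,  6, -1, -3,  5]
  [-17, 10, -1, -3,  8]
x^5 - 2*x^4 - 6*x^3 + 4*x^2 + 13*x + 6

Expanding det(x·I − A) (e.g. by cofactor expansion or by noting that A is similar to its Jordan form J, which has the same characteristic polynomial as A) gives
  χ_A(x) = x^5 - 2*x^4 - 6*x^3 + 4*x^2 + 13*x + 6
which factors as (x - 3)*(x - 2)*(x + 1)^3. The eigenvalues (with algebraic multiplicities) are λ = -1 with multiplicity 3, λ = 2 with multiplicity 1, λ = 3 with multiplicity 1.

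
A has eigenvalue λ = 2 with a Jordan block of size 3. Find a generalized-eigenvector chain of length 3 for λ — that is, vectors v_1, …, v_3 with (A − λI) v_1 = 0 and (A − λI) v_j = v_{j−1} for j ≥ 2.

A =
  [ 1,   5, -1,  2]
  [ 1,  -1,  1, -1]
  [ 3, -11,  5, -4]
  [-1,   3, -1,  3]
A Jordan chain for λ = 2 of length 3:
v_1 = (1, 0, -1, 0)ᵀ
v_2 = (-1, 1, 3, -1)ᵀ
v_3 = (1, 0, 0, 0)ᵀ

Let N = A − (2)·I. We want v_3 with N^3 v_3 = 0 but N^2 v_3 ≠ 0; then v_{j-1} := N · v_j for j = 3, …, 2.

Pick v_3 = (1, 0, 0, 0)ᵀ.
Then v_2 = N · v_3 = (-1, 1, 3, -1)ᵀ.
Then v_1 = N · v_2 = (1, 0, -1, 0)ᵀ.

Sanity check: (A − (2)·I) v_1 = (0, 0, 0, 0)ᵀ = 0. ✓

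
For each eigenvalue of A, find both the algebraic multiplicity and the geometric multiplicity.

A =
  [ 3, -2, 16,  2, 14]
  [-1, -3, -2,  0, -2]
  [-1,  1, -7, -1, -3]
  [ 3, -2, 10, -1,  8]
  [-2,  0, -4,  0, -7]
λ = -3: alg = 5, geom = 3

Step 1 — factor the characteristic polynomial to read off the algebraic multiplicities:
  χ_A(x) = (x + 3)^5

Step 2 — compute geometric multiplicities via the rank-nullity identity g(λ) = n − rank(A − λI):
  rank(A − (-3)·I) = 2, so dim ker(A − (-3)·I) = n − 2 = 3

Summary:
  λ = -3: algebraic multiplicity = 5, geometric multiplicity = 3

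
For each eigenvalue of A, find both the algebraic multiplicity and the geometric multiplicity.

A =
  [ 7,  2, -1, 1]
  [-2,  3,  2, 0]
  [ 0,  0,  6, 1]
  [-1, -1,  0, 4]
λ = 5: alg = 4, geom = 2

Step 1 — factor the characteristic polynomial to read off the algebraic multiplicities:
  χ_A(x) = (x - 5)^4

Step 2 — compute geometric multiplicities via the rank-nullity identity g(λ) = n − rank(A − λI):
  rank(A − (5)·I) = 2, so dim ker(A − (5)·I) = n − 2 = 2

Summary:
  λ = 5: algebraic multiplicity = 4, geometric multiplicity = 2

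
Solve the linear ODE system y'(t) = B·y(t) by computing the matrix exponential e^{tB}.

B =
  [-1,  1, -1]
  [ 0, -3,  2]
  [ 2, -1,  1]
e^{tB} =
  [-t^2*exp(-t) + exp(-t), -t^2*exp(-t)/2 + t*exp(-t), -t*exp(-t)]
  [2*t^2*exp(-t), t^2*exp(-t) - 2*t*exp(-t) + exp(-t), 2*t*exp(-t)]
  [2*t^2*exp(-t) + 2*t*exp(-t), t^2*exp(-t) - t*exp(-t), 2*t*exp(-t) + exp(-t)]

Strategy: write B = P · J · P⁻¹ where J is a Jordan canonical form, so e^{tB} = P · e^{tJ} · P⁻¹, and e^{tJ} can be computed block-by-block.

B has Jordan form
J =
  [-1,  1,  0]
  [ 0, -1,  1]
  [ 0,  0, -1]
(up to reordering of blocks).

Per-block formulas:
  For a 3×3 Jordan block J_3(-1): exp(t · J_3(-1)) = e^(-1t)·(I + t·N + (t^2/2)·N^2), where N is the 3×3 nilpotent shift.

After assembling e^{tJ} and conjugating by P, we get:

e^{tB} =
  [-t^2*exp(-t) + exp(-t), -t^2*exp(-t)/2 + t*exp(-t), -t*exp(-t)]
  [2*t^2*exp(-t), t^2*exp(-t) - 2*t*exp(-t) + exp(-t), 2*t*exp(-t)]
  [2*t^2*exp(-t) + 2*t*exp(-t), t^2*exp(-t) - t*exp(-t), 2*t*exp(-t) + exp(-t)]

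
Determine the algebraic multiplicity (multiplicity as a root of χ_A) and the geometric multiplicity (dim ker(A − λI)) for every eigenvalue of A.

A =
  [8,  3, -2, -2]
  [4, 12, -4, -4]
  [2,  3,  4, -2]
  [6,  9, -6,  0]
λ = 6: alg = 4, geom = 3

Step 1 — factor the characteristic polynomial to read off the algebraic multiplicities:
  χ_A(x) = (x - 6)^4

Step 2 — compute geometric multiplicities via the rank-nullity identity g(λ) = n − rank(A − λI):
  rank(A − (6)·I) = 1, so dim ker(A − (6)·I) = n − 1 = 3

Summary:
  λ = 6: algebraic multiplicity = 4, geometric multiplicity = 3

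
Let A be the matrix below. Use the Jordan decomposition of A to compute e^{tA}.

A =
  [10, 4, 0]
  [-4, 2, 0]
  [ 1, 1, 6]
e^{tA} =
  [4*t*exp(6*t) + exp(6*t), 4*t*exp(6*t), 0]
  [-4*t*exp(6*t), -4*t*exp(6*t) + exp(6*t), 0]
  [t*exp(6*t), t*exp(6*t), exp(6*t)]

Strategy: write A = P · J · P⁻¹ where J is a Jordan canonical form, so e^{tA} = P · e^{tJ} · P⁻¹, and e^{tJ} can be computed block-by-block.

A has Jordan form
J =
  [6, 1, 0]
  [0, 6, 0]
  [0, 0, 6]
(up to reordering of blocks).

Per-block formulas:
  For a 1×1 block at λ = 6: exp(t · [6]) = [e^(6t)].
  For a 2×2 Jordan block J_2(6): exp(t · J_2(6)) = e^(6t)·(I + t·N), where N is the 2×2 nilpotent shift.

After assembling e^{tJ} and conjugating by P, we get:

e^{tA} =
  [4*t*exp(6*t) + exp(6*t), 4*t*exp(6*t), 0]
  [-4*t*exp(6*t), -4*t*exp(6*t) + exp(6*t), 0]
  [t*exp(6*t), t*exp(6*t), exp(6*t)]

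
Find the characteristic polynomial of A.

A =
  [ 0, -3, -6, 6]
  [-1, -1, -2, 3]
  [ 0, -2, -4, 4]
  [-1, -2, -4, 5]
x^4

Expanding det(x·I − A) (e.g. by cofactor expansion or by noting that A is similar to its Jordan form J, which has the same characteristic polynomial as A) gives
  χ_A(x) = x^4
which factors as x^4. The eigenvalues (with algebraic multiplicities) are λ = 0 with multiplicity 4.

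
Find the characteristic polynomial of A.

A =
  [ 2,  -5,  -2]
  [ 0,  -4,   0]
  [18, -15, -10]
x^3 + 12*x^2 + 48*x + 64

Expanding det(x·I − A) (e.g. by cofactor expansion or by noting that A is similar to its Jordan form J, which has the same characteristic polynomial as A) gives
  χ_A(x) = x^3 + 12*x^2 + 48*x + 64
which factors as (x + 4)^3. The eigenvalues (with algebraic multiplicities) are λ = -4 with multiplicity 3.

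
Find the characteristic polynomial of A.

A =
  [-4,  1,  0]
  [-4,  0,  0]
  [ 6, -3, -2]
x^3 + 6*x^2 + 12*x + 8

Expanding det(x·I − A) (e.g. by cofactor expansion or by noting that A is similar to its Jordan form J, which has the same characteristic polynomial as A) gives
  χ_A(x) = x^3 + 6*x^2 + 12*x + 8
which factors as (x + 2)^3. The eigenvalues (with algebraic multiplicities) are λ = -2 with multiplicity 3.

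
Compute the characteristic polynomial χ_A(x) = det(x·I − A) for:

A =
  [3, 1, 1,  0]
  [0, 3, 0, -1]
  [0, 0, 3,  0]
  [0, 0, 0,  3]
x^4 - 12*x^3 + 54*x^2 - 108*x + 81

Expanding det(x·I − A) (e.g. by cofactor expansion or by noting that A is similar to its Jordan form J, which has the same characteristic polynomial as A) gives
  χ_A(x) = x^4 - 12*x^3 + 54*x^2 - 108*x + 81
which factors as (x - 3)^4. The eigenvalues (with algebraic multiplicities) are λ = 3 with multiplicity 4.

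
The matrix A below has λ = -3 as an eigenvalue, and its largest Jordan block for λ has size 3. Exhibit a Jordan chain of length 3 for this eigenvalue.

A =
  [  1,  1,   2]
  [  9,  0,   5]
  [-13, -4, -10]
A Jordan chain for λ = -3 of length 3:
v_1 = (-1, -2, 3)ᵀ
v_2 = (4, 9, -13)ᵀ
v_3 = (1, 0, 0)ᵀ

Let N = A − (-3)·I. We want v_3 with N^3 v_3 = 0 but N^2 v_3 ≠ 0; then v_{j-1} := N · v_j for j = 3, …, 2.

Pick v_3 = (1, 0, 0)ᵀ.
Then v_2 = N · v_3 = (4, 9, -13)ᵀ.
Then v_1 = N · v_2 = (-1, -2, 3)ᵀ.

Sanity check: (A − (-3)·I) v_1 = (0, 0, 0)ᵀ = 0. ✓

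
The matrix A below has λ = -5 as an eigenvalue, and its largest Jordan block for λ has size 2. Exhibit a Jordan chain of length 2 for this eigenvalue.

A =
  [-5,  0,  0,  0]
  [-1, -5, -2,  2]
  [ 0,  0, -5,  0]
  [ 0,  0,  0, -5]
A Jordan chain for λ = -5 of length 2:
v_1 = (0, -1, 0, 0)ᵀ
v_2 = (1, 0, 0, 0)ᵀ

Let N = A − (-5)·I. We want v_2 with N^2 v_2 = 0 but N^1 v_2 ≠ 0; then v_{j-1} := N · v_j for j = 2, …, 2.

Pick v_2 = (1, 0, 0, 0)ᵀ.
Then v_1 = N · v_2 = (0, -1, 0, 0)ᵀ.

Sanity check: (A − (-5)·I) v_1 = (0, 0, 0, 0)ᵀ = 0. ✓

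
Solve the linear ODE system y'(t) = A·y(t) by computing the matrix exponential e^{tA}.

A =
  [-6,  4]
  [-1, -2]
e^{tA} =
  [-2*t*exp(-4*t) + exp(-4*t), 4*t*exp(-4*t)]
  [-t*exp(-4*t), 2*t*exp(-4*t) + exp(-4*t)]

Strategy: write A = P · J · P⁻¹ where J is a Jordan canonical form, so e^{tA} = P · e^{tJ} · P⁻¹, and e^{tJ} can be computed block-by-block.

A has Jordan form
J =
  [-4,  1]
  [ 0, -4]
(up to reordering of blocks).

Per-block formulas:
  For a 2×2 Jordan block J_2(-4): exp(t · J_2(-4)) = e^(-4t)·(I + t·N), where N is the 2×2 nilpotent shift.

After assembling e^{tJ} and conjugating by P, we get:

e^{tA} =
  [-2*t*exp(-4*t) + exp(-4*t), 4*t*exp(-4*t)]
  [-t*exp(-4*t), 2*t*exp(-4*t) + exp(-4*t)]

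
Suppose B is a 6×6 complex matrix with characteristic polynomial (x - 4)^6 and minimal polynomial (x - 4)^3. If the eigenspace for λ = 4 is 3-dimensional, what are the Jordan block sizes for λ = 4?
Block sizes for λ = 4: [3, 2, 1]

Step 1 — from the characteristic polynomial, algebraic multiplicity of λ = 4 is 6. From dim ker(B − (4)·I) = 3, there are exactly 3 Jordan blocks for λ = 4.
Step 2 — from the minimal polynomial, the factor (x − 4)^3 tells us the largest block for λ = 4 has size 3.
Step 3 — with total size 6, 3 blocks, and largest block 3, the block sizes (in nonincreasing order) are [3, 2, 1].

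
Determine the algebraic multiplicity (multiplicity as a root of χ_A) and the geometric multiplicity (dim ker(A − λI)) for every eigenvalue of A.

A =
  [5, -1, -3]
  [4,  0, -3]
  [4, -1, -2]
λ = 1: alg = 3, geom = 2

Step 1 — factor the characteristic polynomial to read off the algebraic multiplicities:
  χ_A(x) = (x - 1)^3

Step 2 — compute geometric multiplicities via the rank-nullity identity g(λ) = n − rank(A − λI):
  rank(A − (1)·I) = 1, so dim ker(A − (1)·I) = n − 1 = 2

Summary:
  λ = 1: algebraic multiplicity = 3, geometric multiplicity = 2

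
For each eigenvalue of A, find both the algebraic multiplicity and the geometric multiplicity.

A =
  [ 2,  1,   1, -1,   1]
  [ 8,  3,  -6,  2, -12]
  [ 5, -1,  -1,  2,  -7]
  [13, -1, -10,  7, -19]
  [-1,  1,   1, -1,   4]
λ = 3: alg = 5, geom = 3

Step 1 — factor the characteristic polynomial to read off the algebraic multiplicities:
  χ_A(x) = (x - 3)^5

Step 2 — compute geometric multiplicities via the rank-nullity identity g(λ) = n − rank(A − λI):
  rank(A − (3)·I) = 2, so dim ker(A − (3)·I) = n − 2 = 3

Summary:
  λ = 3: algebraic multiplicity = 5, geometric multiplicity = 3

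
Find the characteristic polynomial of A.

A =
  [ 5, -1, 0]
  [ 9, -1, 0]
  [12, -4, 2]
x^3 - 6*x^2 + 12*x - 8

Expanding det(x·I − A) (e.g. by cofactor expansion or by noting that A is similar to its Jordan form J, which has the same characteristic polynomial as A) gives
  χ_A(x) = x^3 - 6*x^2 + 12*x - 8
which factors as (x - 2)^3. The eigenvalues (with algebraic multiplicities) are λ = 2 with multiplicity 3.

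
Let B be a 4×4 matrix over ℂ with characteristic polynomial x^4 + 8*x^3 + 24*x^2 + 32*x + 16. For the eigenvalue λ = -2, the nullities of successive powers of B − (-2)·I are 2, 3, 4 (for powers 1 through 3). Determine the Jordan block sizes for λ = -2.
Block sizes for λ = -2: [3, 1]

From the dimensions of kernels of powers, the number of Jordan blocks of size at least j is d_j − d_{j−1} where d_j = dim ker(N^j) (with d_0 = 0). Computing the differences gives [2, 1, 1].
The number of blocks of size exactly k is (#blocks of size ≥ k) − (#blocks of size ≥ k + 1), so the partition is: 1 block(s) of size 1, 1 block(s) of size 3.
In nonincreasing order the block sizes are [3, 1].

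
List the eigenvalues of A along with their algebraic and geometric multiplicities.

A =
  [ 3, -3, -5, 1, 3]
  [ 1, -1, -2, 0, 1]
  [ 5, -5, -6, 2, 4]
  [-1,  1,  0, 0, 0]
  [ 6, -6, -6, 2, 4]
λ = 0: alg = 5, geom = 2

Step 1 — factor the characteristic polynomial to read off the algebraic multiplicities:
  χ_A(x) = x^5

Step 2 — compute geometric multiplicities via the rank-nullity identity g(λ) = n − rank(A − λI):
  rank(A − (0)·I) = 3, so dim ker(A − (0)·I) = n − 3 = 2

Summary:
  λ = 0: algebraic multiplicity = 5, geometric multiplicity = 2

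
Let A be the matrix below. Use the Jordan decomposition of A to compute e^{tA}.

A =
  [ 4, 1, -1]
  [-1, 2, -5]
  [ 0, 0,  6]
e^{tA} =
  [t*exp(3*t) + exp(3*t), t*exp(3*t), 2*t*exp(3*t) - exp(6*t) + exp(3*t)]
  [-t*exp(3*t), -t*exp(3*t) + exp(3*t), -2*t*exp(3*t) - exp(6*t) + exp(3*t)]
  [0, 0, exp(6*t)]

Strategy: write A = P · J · P⁻¹ where J is a Jordan canonical form, so e^{tA} = P · e^{tJ} · P⁻¹, and e^{tJ} can be computed block-by-block.

A has Jordan form
J =
  [3, 1, 0]
  [0, 3, 0]
  [0, 0, 6]
(up to reordering of blocks).

Per-block formulas:
  For a 2×2 Jordan block J_2(3): exp(t · J_2(3)) = e^(3t)·(I + t·N), where N is the 2×2 nilpotent shift.
  For a 1×1 block at λ = 6: exp(t · [6]) = [e^(6t)].

After assembling e^{tJ} and conjugating by P, we get:

e^{tA} =
  [t*exp(3*t) + exp(3*t), t*exp(3*t), 2*t*exp(3*t) - exp(6*t) + exp(3*t)]
  [-t*exp(3*t), -t*exp(3*t) + exp(3*t), -2*t*exp(3*t) - exp(6*t) + exp(3*t)]
  [0, 0, exp(6*t)]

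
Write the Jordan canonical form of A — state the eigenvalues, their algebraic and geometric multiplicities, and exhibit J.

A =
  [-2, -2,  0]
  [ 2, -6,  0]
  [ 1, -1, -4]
J_2(-4) ⊕ J_1(-4)

The characteristic polynomial is
  det(x·I − A) = x^3 + 12*x^2 + 48*x + 64 = (x + 4)^3

Eigenvalues and multiplicities (the geometric multiplicity of λ is n − rank(A − λI), which equals the number of Jordan blocks for λ):
  λ = -4: algebraic multiplicity = 3, geometric multiplicity = 2

Determining the block sizes for each eigenvalue:
  λ = -4: 2 blocks summing to 3 forces exactly one block of size 2 and the rest size 1 → block sizes [2, 1]

Assembling the blocks gives a Jordan form
J =
  [-4,  1,  0]
  [ 0, -4,  0]
  [ 0,  0, -4]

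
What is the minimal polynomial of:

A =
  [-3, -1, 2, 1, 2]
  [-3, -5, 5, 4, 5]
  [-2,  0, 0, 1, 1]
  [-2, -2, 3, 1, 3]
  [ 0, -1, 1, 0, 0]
x^5 + 7*x^4 + 19*x^3 + 25*x^2 + 16*x + 4

The characteristic polynomial is χ_A(x) = (x + 1)^3*(x + 2)^2, so the eigenvalues are known. The minimal polynomial is
  m_A(x) = Π_λ (x − λ)^{k_λ}
where k_λ is the size of the *largest* Jordan block for λ (equivalently, the smallest k with (A − λI)^k v = 0 for every generalised eigenvector v of λ).

  λ = -2: largest Jordan block has size 2, contributing (x + 2)^2
  λ = -1: largest Jordan block has size 3, contributing (x + 1)^3

So m_A(x) = (x + 1)^3*(x + 2)^2 = x^5 + 7*x^4 + 19*x^3 + 25*x^2 + 16*x + 4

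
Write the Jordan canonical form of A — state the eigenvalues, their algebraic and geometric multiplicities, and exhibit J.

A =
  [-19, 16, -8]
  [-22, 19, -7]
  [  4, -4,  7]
J_1(-3) ⊕ J_2(5)

The characteristic polynomial is
  det(x·I − A) = x^3 - 7*x^2 - 5*x + 75 = (x - 5)^2*(x + 3)

Eigenvalues and multiplicities (the geometric multiplicity of λ is n − rank(A − λI), which equals the number of Jordan blocks for λ):
  λ = -3: algebraic multiplicity = 1, geometric multiplicity = 1
  λ = 5: algebraic multiplicity = 2, geometric multiplicity = 1

Determining the block sizes for each eigenvalue:
  λ = -3: one block (gm = 1), so the single block has size am = 1 → block sizes [1]
  λ = 5: one block (gm = 1), so the single block has size am = 2 → block sizes [2]

Assembling the blocks gives a Jordan form
J =
  [-3, 0, 0]
  [ 0, 5, 1]
  [ 0, 0, 5]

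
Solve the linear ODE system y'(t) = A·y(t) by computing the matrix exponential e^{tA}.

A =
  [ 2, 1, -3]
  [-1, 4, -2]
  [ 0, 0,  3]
e^{tA} =
  [-t*exp(3*t) + exp(3*t), t*exp(3*t), t^2*exp(3*t)/2 - 3*t*exp(3*t)]
  [-t*exp(3*t), t*exp(3*t) + exp(3*t), t^2*exp(3*t)/2 - 2*t*exp(3*t)]
  [0, 0, exp(3*t)]

Strategy: write A = P · J · P⁻¹ where J is a Jordan canonical form, so e^{tA} = P · e^{tJ} · P⁻¹, and e^{tJ} can be computed block-by-block.

A has Jordan form
J =
  [3, 1, 0]
  [0, 3, 1]
  [0, 0, 3]
(up to reordering of blocks).

Per-block formulas:
  For a 3×3 Jordan block J_3(3): exp(t · J_3(3)) = e^(3t)·(I + t·N + (t^2/2)·N^2), where N is the 3×3 nilpotent shift.

After assembling e^{tJ} and conjugating by P, we get:

e^{tA} =
  [-t*exp(3*t) + exp(3*t), t*exp(3*t), t^2*exp(3*t)/2 - 3*t*exp(3*t)]
  [-t*exp(3*t), t*exp(3*t) + exp(3*t), t^2*exp(3*t)/2 - 2*t*exp(3*t)]
  [0, 0, exp(3*t)]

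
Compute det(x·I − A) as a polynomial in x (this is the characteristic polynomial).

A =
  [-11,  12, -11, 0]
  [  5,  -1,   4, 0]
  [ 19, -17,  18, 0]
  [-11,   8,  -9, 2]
x^4 - 8*x^3 + 24*x^2 - 32*x + 16

Expanding det(x·I − A) (e.g. by cofactor expansion or by noting that A is similar to its Jordan form J, which has the same characteristic polynomial as A) gives
  χ_A(x) = x^4 - 8*x^3 + 24*x^2 - 32*x + 16
which factors as (x - 2)^4. The eigenvalues (with algebraic multiplicities) are λ = 2 with multiplicity 4.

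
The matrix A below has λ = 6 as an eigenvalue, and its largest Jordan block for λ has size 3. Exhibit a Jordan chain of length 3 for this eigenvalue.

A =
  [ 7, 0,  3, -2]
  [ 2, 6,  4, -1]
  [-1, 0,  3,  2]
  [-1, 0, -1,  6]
A Jordan chain for λ = 6 of length 3:
v_1 = (0, -1, 0, 0)ᵀ
v_2 = (1, 2, -1, -1)ᵀ
v_3 = (1, 0, 0, 0)ᵀ

Let N = A − (6)·I. We want v_3 with N^3 v_3 = 0 but N^2 v_3 ≠ 0; then v_{j-1} := N · v_j for j = 3, …, 2.

Pick v_3 = (1, 0, 0, 0)ᵀ.
Then v_2 = N · v_3 = (1, 2, -1, -1)ᵀ.
Then v_1 = N · v_2 = (0, -1, 0, 0)ᵀ.

Sanity check: (A − (6)·I) v_1 = (0, 0, 0, 0)ᵀ = 0. ✓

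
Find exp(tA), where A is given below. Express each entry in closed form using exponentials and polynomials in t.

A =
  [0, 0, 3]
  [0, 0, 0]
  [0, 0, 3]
e^{tA} =
  [1, 0, exp(3*t) - 1]
  [0, 1, 0]
  [0, 0, exp(3*t)]

Strategy: write A = P · J · P⁻¹ where J is a Jordan canonical form, so e^{tA} = P · e^{tJ} · P⁻¹, and e^{tJ} can be computed block-by-block.

A has Jordan form
J =
  [0, 0, 0]
  [0, 0, 0]
  [0, 0, 3]
(up to reordering of blocks).

Per-block formulas:
  For a 1×1 block at λ = 3: exp(t · [3]) = [e^(3t)].
  For a 1×1 block at λ = 0: exp(t · [0]) = [e^(0t)].

After assembling e^{tJ} and conjugating by P, we get:

e^{tA} =
  [1, 0, exp(3*t) - 1]
  [0, 1, 0]
  [0, 0, exp(3*t)]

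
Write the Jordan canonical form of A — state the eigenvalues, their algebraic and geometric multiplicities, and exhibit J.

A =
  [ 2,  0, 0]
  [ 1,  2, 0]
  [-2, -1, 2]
J_3(2)

The characteristic polynomial is
  det(x·I − A) = x^3 - 6*x^2 + 12*x - 8 = (x - 2)^3

Eigenvalues and multiplicities (the geometric multiplicity of λ is n − rank(A − λI), which equals the number of Jordan blocks for λ):
  λ = 2: algebraic multiplicity = 3, geometric multiplicity = 1

Determining the block sizes for each eigenvalue:
  λ = 2: one block (gm = 1), so the single block has size am = 3 → block sizes [3]

Assembling the blocks gives a Jordan form
J =
  [2, 1, 0]
  [0, 2, 1]
  [0, 0, 2]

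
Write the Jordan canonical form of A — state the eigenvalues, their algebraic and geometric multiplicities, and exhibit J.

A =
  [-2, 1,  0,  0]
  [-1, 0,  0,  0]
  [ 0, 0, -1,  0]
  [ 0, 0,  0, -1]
J_2(-1) ⊕ J_1(-1) ⊕ J_1(-1)

The characteristic polynomial is
  det(x·I − A) = x^4 + 4*x^3 + 6*x^2 + 4*x + 1 = (x + 1)^4

Eigenvalues and multiplicities (the geometric multiplicity of λ is n − rank(A − λI), which equals the number of Jordan blocks for λ):
  λ = -1: algebraic multiplicity = 4, geometric multiplicity = 3

Determining the block sizes for each eigenvalue:
  λ = -1: 3 blocks summing to 4 forces exactly one block of size 2 and the rest size 1 → block sizes [2, 1, 1]

Assembling the blocks gives a Jordan form
J =
  [-1,  1,  0,  0]
  [ 0, -1,  0,  0]
  [ 0,  0, -1,  0]
  [ 0,  0,  0, -1]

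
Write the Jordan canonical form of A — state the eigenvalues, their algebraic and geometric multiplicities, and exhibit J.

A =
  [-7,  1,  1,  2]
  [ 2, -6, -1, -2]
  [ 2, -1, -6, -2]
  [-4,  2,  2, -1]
J_2(-5) ⊕ J_1(-5) ⊕ J_1(-5)

The characteristic polynomial is
  det(x·I − A) = x^4 + 20*x^3 + 150*x^2 + 500*x + 625 = (x + 5)^4

Eigenvalues and multiplicities (the geometric multiplicity of λ is n − rank(A − λI), which equals the number of Jordan blocks for λ):
  λ = -5: algebraic multiplicity = 4, geometric multiplicity = 3

Determining the block sizes for each eigenvalue:
  λ = -5: 3 blocks summing to 4 forces exactly one block of size 2 and the rest size 1 → block sizes [2, 1, 1]

Assembling the blocks gives a Jordan form
J =
  [-5,  1,  0,  0]
  [ 0, -5,  0,  0]
  [ 0,  0, -5,  0]
  [ 0,  0,  0, -5]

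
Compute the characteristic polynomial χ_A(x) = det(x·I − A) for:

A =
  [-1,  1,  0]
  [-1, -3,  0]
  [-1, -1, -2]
x^3 + 6*x^2 + 12*x + 8

Expanding det(x·I − A) (e.g. by cofactor expansion or by noting that A is similar to its Jordan form J, which has the same characteristic polynomial as A) gives
  χ_A(x) = x^3 + 6*x^2 + 12*x + 8
which factors as (x + 2)^3. The eigenvalues (with algebraic multiplicities) are λ = -2 with multiplicity 3.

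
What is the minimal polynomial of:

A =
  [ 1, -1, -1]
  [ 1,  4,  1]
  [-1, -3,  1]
x^3 - 6*x^2 + 12*x - 8

The characteristic polynomial is χ_A(x) = (x - 2)^3, so the eigenvalues are known. The minimal polynomial is
  m_A(x) = Π_λ (x − λ)^{k_λ}
where k_λ is the size of the *largest* Jordan block for λ (equivalently, the smallest k with (A − λI)^k v = 0 for every generalised eigenvector v of λ).

  λ = 2: largest Jordan block has size 3, contributing (x − 2)^3

So m_A(x) = (x - 2)^3 = x^3 - 6*x^2 + 12*x - 8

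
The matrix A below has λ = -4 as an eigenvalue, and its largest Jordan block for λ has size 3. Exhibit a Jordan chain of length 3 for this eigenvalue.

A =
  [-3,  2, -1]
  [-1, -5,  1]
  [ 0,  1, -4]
A Jordan chain for λ = -4 of length 3:
v_1 = (-1, 0, -1)ᵀ
v_2 = (1, -1, 0)ᵀ
v_3 = (1, 0, 0)ᵀ

Let N = A − (-4)·I. We want v_3 with N^3 v_3 = 0 but N^2 v_3 ≠ 0; then v_{j-1} := N · v_j for j = 3, …, 2.

Pick v_3 = (1, 0, 0)ᵀ.
Then v_2 = N · v_3 = (1, -1, 0)ᵀ.
Then v_1 = N · v_2 = (-1, 0, -1)ᵀ.

Sanity check: (A − (-4)·I) v_1 = (0, 0, 0)ᵀ = 0. ✓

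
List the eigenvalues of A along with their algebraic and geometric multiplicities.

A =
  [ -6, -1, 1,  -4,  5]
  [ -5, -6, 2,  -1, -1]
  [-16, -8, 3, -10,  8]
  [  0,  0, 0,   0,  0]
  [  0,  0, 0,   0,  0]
λ = -3: alg = 3, geom = 1; λ = 0: alg = 2, geom = 2

Step 1 — factor the characteristic polynomial to read off the algebraic multiplicities:
  χ_A(x) = x^2*(x + 3)^3

Step 2 — compute geometric multiplicities via the rank-nullity identity g(λ) = n − rank(A − λI):
  rank(A − (-3)·I) = 4, so dim ker(A − (-3)·I) = n − 4 = 1
  rank(A − (0)·I) = 3, so dim ker(A − (0)·I) = n − 3 = 2

Summary:
  λ = -3: algebraic multiplicity = 3, geometric multiplicity = 1
  λ = 0: algebraic multiplicity = 2, geometric multiplicity = 2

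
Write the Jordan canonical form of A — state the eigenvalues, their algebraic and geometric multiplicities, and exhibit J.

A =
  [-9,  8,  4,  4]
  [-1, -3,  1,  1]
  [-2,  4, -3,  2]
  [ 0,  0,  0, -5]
J_2(-5) ⊕ J_1(-5) ⊕ J_1(-5)

The characteristic polynomial is
  det(x·I − A) = x^4 + 20*x^3 + 150*x^2 + 500*x + 625 = (x + 5)^4

Eigenvalues and multiplicities (the geometric multiplicity of λ is n − rank(A − λI), which equals the number of Jordan blocks for λ):
  λ = -5: algebraic multiplicity = 4, geometric multiplicity = 3

Determining the block sizes for each eigenvalue:
  λ = -5: 3 blocks summing to 4 forces exactly one block of size 2 and the rest size 1 → block sizes [2, 1, 1]

Assembling the blocks gives a Jordan form
J =
  [-5,  1,  0,  0]
  [ 0, -5,  0,  0]
  [ 0,  0, -5,  0]
  [ 0,  0,  0, -5]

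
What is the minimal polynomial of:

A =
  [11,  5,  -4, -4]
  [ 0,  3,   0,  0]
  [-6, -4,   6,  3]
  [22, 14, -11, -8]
x^2 - 6*x + 9

The characteristic polynomial is χ_A(x) = (x - 3)^4, so the eigenvalues are known. The minimal polynomial is
  m_A(x) = Π_λ (x − λ)^{k_λ}
where k_λ is the size of the *largest* Jordan block for λ (equivalently, the smallest k with (A − λI)^k v = 0 for every generalised eigenvector v of λ).

  λ = 3: largest Jordan block has size 2, contributing (x − 3)^2

So m_A(x) = (x - 3)^2 = x^2 - 6*x + 9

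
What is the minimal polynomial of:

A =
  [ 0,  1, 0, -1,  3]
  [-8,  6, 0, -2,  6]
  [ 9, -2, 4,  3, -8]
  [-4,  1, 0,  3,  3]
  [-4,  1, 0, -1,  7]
x^2 - 8*x + 16

The characteristic polynomial is χ_A(x) = (x - 4)^5, so the eigenvalues are known. The minimal polynomial is
  m_A(x) = Π_λ (x − λ)^{k_λ}
where k_λ is the size of the *largest* Jordan block for λ (equivalently, the smallest k with (A − λI)^k v = 0 for every generalised eigenvector v of λ).

  λ = 4: largest Jordan block has size 2, contributing (x − 4)^2

So m_A(x) = (x - 4)^2 = x^2 - 8*x + 16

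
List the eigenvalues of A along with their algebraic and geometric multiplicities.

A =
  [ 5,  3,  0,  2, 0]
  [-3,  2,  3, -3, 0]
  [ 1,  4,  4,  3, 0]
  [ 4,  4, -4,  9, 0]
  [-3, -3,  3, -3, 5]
λ = 5: alg = 5, geom = 3

Step 1 — factor the characteristic polynomial to read off the algebraic multiplicities:
  χ_A(x) = (x - 5)^5

Step 2 — compute geometric multiplicities via the rank-nullity identity g(λ) = n − rank(A − λI):
  rank(A − (5)·I) = 2, so dim ker(A − (5)·I) = n − 2 = 3

Summary:
  λ = 5: algebraic multiplicity = 5, geometric multiplicity = 3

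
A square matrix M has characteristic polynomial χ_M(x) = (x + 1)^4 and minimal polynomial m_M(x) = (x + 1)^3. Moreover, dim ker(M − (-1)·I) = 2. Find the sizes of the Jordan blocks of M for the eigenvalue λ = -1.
Block sizes for λ = -1: [3, 1]

Step 1 — from the characteristic polynomial, algebraic multiplicity of λ = -1 is 4. From dim ker(M − (-1)·I) = 2, there are exactly 2 Jordan blocks for λ = -1.
Step 2 — from the minimal polynomial, the factor (x + 1)^3 tells us the largest block for λ = -1 has size 3.
Step 3 — with total size 4, 2 blocks, and largest block 3, the block sizes (in nonincreasing order) are [3, 1].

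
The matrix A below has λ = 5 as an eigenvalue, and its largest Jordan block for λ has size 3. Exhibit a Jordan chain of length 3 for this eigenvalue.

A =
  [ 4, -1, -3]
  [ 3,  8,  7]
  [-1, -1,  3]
A Jordan chain for λ = 5 of length 3:
v_1 = (1, -1, 0)ᵀ
v_2 = (-1, 3, -1)ᵀ
v_3 = (1, 0, 0)ᵀ

Let N = A − (5)·I. We want v_3 with N^3 v_3 = 0 but N^2 v_3 ≠ 0; then v_{j-1} := N · v_j for j = 3, …, 2.

Pick v_3 = (1, 0, 0)ᵀ.
Then v_2 = N · v_3 = (-1, 3, -1)ᵀ.
Then v_1 = N · v_2 = (1, -1, 0)ᵀ.

Sanity check: (A − (5)·I) v_1 = (0, 0, 0)ᵀ = 0. ✓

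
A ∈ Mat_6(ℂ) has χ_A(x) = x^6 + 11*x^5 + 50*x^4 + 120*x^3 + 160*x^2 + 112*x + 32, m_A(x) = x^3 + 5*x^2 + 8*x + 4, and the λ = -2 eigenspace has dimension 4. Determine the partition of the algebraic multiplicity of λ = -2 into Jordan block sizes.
Block sizes for λ = -2: [2, 1, 1, 1]

Step 1 — from the characteristic polynomial, algebraic multiplicity of λ = -2 is 5. From dim ker(A − (-2)·I) = 4, there are exactly 4 Jordan blocks for λ = -2.
Step 2 — from the minimal polynomial, the factor (x + 2)^2 tells us the largest block for λ = -2 has size 2.
Step 3 — with total size 5, 4 blocks, and largest block 2, the block sizes (in nonincreasing order) are [2, 1, 1, 1].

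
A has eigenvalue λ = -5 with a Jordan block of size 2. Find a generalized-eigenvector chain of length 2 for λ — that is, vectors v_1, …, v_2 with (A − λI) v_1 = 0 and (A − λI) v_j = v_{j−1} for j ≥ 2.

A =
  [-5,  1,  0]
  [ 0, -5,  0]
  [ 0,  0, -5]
A Jordan chain for λ = -5 of length 2:
v_1 = (1, 0, 0)ᵀ
v_2 = (0, 1, 0)ᵀ

Let N = A − (-5)·I. We want v_2 with N^2 v_2 = 0 but N^1 v_2 ≠ 0; then v_{j-1} := N · v_j for j = 2, …, 2.

Pick v_2 = (0, 1, 0)ᵀ.
Then v_1 = N · v_2 = (1, 0, 0)ᵀ.

Sanity check: (A − (-5)·I) v_1 = (0, 0, 0)ᵀ = 0. ✓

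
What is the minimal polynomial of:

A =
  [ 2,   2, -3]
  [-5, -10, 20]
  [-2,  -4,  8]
x^3

The characteristic polynomial is χ_A(x) = x^3, so the eigenvalues are known. The minimal polynomial is
  m_A(x) = Π_λ (x − λ)^{k_λ}
where k_λ is the size of the *largest* Jordan block for λ (equivalently, the smallest k with (A − λI)^k v = 0 for every generalised eigenvector v of λ).

  λ = 0: largest Jordan block has size 3, contributing (x − 0)^3

So m_A(x) = x^3 = x^3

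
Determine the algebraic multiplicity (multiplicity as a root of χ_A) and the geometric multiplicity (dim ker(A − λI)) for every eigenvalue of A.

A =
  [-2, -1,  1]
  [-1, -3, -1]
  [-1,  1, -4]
λ = -3: alg = 3, geom = 1

Step 1 — factor the characteristic polynomial to read off the algebraic multiplicities:
  χ_A(x) = (x + 3)^3

Step 2 — compute geometric multiplicities via the rank-nullity identity g(λ) = n − rank(A − λI):
  rank(A − (-3)·I) = 2, so dim ker(A − (-3)·I) = n − 2 = 1

Summary:
  λ = -3: algebraic multiplicity = 3, geometric multiplicity = 1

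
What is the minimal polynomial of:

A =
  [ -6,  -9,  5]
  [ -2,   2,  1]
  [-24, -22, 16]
x^3 - 12*x^2 + 48*x - 64

The characteristic polynomial is χ_A(x) = (x - 4)^3, so the eigenvalues are known. The minimal polynomial is
  m_A(x) = Π_λ (x − λ)^{k_λ}
where k_λ is the size of the *largest* Jordan block for λ (equivalently, the smallest k with (A − λI)^k v = 0 for every generalised eigenvector v of λ).

  λ = 4: largest Jordan block has size 3, contributing (x − 4)^3

So m_A(x) = (x - 4)^3 = x^3 - 12*x^2 + 48*x - 64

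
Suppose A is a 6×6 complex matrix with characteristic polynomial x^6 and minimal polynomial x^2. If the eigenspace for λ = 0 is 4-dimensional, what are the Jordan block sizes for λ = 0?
Block sizes for λ = 0: [2, 2, 1, 1]

Step 1 — from the characteristic polynomial, algebraic multiplicity of λ = 0 is 6. From dim ker(A − (0)·I) = 4, there are exactly 4 Jordan blocks for λ = 0.
Step 2 — from the minimal polynomial, the factor (x − 0)^2 tells us the largest block for λ = 0 has size 2.
Step 3 — with total size 6, 4 blocks, and largest block 2, the block sizes (in nonincreasing order) are [2, 2, 1, 1].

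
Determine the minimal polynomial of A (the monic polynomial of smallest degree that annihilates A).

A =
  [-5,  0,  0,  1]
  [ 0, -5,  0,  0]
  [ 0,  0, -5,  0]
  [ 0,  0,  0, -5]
x^2 + 10*x + 25

The characteristic polynomial is χ_A(x) = (x + 5)^4, so the eigenvalues are known. The minimal polynomial is
  m_A(x) = Π_λ (x − λ)^{k_λ}
where k_λ is the size of the *largest* Jordan block for λ (equivalently, the smallest k with (A − λI)^k v = 0 for every generalised eigenvector v of λ).

  λ = -5: largest Jordan block has size 2, contributing (x + 5)^2

So m_A(x) = (x + 5)^2 = x^2 + 10*x + 25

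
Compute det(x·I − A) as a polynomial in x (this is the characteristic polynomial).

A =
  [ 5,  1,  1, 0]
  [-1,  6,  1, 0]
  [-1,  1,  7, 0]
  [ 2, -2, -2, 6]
x^4 - 24*x^3 + 216*x^2 - 864*x + 1296

Expanding det(x·I − A) (e.g. by cofactor expansion or by noting that A is similar to its Jordan form J, which has the same characteristic polynomial as A) gives
  χ_A(x) = x^4 - 24*x^3 + 216*x^2 - 864*x + 1296
which factors as (x - 6)^4. The eigenvalues (with algebraic multiplicities) are λ = 6 with multiplicity 4.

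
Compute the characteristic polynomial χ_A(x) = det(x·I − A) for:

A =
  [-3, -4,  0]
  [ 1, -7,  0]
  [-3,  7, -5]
x^3 + 15*x^2 + 75*x + 125

Expanding det(x·I − A) (e.g. by cofactor expansion or by noting that A is similar to its Jordan form J, which has the same characteristic polynomial as A) gives
  χ_A(x) = x^3 + 15*x^2 + 75*x + 125
which factors as (x + 5)^3. The eigenvalues (with algebraic multiplicities) are λ = -5 with multiplicity 3.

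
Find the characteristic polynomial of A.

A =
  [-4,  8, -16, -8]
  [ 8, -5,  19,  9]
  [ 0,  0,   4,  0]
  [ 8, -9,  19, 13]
x^4 - 8*x^3 + 128*x - 256

Expanding det(x·I − A) (e.g. by cofactor expansion or by noting that A is similar to its Jordan form J, which has the same characteristic polynomial as A) gives
  χ_A(x) = x^4 - 8*x^3 + 128*x - 256
which factors as (x - 4)^3*(x + 4). The eigenvalues (with algebraic multiplicities) are λ = -4 with multiplicity 1, λ = 4 with multiplicity 3.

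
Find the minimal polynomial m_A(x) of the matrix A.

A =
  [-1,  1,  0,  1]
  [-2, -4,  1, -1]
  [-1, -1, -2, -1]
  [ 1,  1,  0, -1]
x^3 + 6*x^2 + 12*x + 8

The characteristic polynomial is χ_A(x) = (x + 2)^4, so the eigenvalues are known. The minimal polynomial is
  m_A(x) = Π_λ (x − λ)^{k_λ}
where k_λ is the size of the *largest* Jordan block for λ (equivalently, the smallest k with (A − λI)^k v = 0 for every generalised eigenvector v of λ).

  λ = -2: largest Jordan block has size 3, contributing (x + 2)^3

So m_A(x) = (x + 2)^3 = x^3 + 6*x^2 + 12*x + 8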